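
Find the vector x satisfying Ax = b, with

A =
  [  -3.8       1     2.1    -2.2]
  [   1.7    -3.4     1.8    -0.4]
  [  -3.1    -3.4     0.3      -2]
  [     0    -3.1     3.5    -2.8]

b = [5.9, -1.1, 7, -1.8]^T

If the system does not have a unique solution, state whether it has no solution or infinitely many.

Row-reduce the augmented matrix:
R1 ← R1 / (-19/5).
R2 ← R2 − 17/10·R1.
R3 ← R3 + 31/10·R1.
R2 ← R2 / (-561/190).
R1 ← R1 + 5/19·R2.
R3 ← R3 + 801/190·R2.
R4 ← R4 + 31/10·R2.
R3 ← R3 / (-9957/1870).
R1 ← R1 + 149/187·R3.
R2 ← R2 + 347/374·R3.
R4 ← R4 − 2333/3740·R3.
R4 ← R4 / (-113431/99570).
R1 ← R1 − 4354/9957·R4.
R2 ← R2 − 1595/9957·R4.
R3 ← R3 + 1104/3319·R4.
Reading off the reduced rows gives x_1 = -3, x_2 = -1, x_3 = 1, x_4 = 3.

x_1 = -3, x_2 = -1, x_3 = 1, x_4 = 3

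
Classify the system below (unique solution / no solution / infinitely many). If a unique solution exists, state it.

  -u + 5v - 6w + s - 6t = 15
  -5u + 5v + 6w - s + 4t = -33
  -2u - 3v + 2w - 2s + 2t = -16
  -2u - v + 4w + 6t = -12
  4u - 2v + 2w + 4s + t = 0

u = 5, v = 2, w = -6, s = -2, t = 4

Row-reduce the augmented matrix:
R1 ← R1 / (-1).
R2 ← R2 + 5·R1.
R3 ← R3 + 2·R1.
R4 ← R4 + 2·R1.
R5 ← R5 − 4·R1.
R2 ← R2 / (-20).
R1 ← R1 + 5·R2.
R3 ← R3 + 13·R2.
R4 ← R4 + 11·R2.
R5 ← R5 − 18·R2.
R3 ← R3 / (-47/5).
R1 ← R1 + 3·R3.
R2 ← R2 + 9/5·R3.
R4 ← R4 + 19/5·R3.
R5 ← R5 − 52/5·R3.
R4 ← R4 / (63/47).
R1 ← R1 − 25/47·R4.
R2 ← R2 − 15/47·R4.
R3 ← R3 − 1/94·R4.
R5 ← R5 − 117/47·R4.
R5 ← R5 / (-43/7).
R1 ← R1 + 59/63·R5.
R2 ← R2 + 16/21·R5.
R3 ← R3 − 53/63·R5.
R4 ← R4 − 121/63·R5.
Reading off the reduced rows gives u = 5, v = 2, w = -6, s = -2, t = 4.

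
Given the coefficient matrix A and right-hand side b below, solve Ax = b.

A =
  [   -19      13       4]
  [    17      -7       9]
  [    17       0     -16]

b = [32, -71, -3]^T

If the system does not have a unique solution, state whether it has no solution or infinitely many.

Row-reduce the augmented matrix:
R1 ← R1 / (-19).
R2 ← R2 − 17·R1.
R3 ← R3 − 17·R1.
R2 ← R2 / (88/19).
R1 ← R1 + 13/19·R2.
R3 ← R3 − 221/19·R2.
R3 ← R3 / (-3873/88).
R1 ← R1 − 145/88·R3.
R2 ← R2 − 239/88·R3.
Reading off the reduced rows gives x_1 = -3, x_2 = -1, x_3 = -3.

x_1 = -3, x_2 = -1, x_3 = -3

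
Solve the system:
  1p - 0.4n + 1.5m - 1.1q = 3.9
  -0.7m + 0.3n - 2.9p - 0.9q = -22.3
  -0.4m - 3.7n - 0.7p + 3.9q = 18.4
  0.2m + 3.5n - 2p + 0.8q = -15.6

m = 1, n = -2, p = 6, q = 4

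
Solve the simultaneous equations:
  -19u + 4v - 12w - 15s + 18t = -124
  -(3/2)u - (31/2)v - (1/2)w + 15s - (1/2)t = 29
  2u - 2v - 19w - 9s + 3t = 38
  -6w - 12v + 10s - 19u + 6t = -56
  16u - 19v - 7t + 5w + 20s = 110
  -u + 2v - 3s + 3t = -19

Row-reduce:
R1 ← R1 / (-19).
R2 ← R2 + 3/2·R1.
R3 ← R3 − 2·R1.
R4 ← R4 + 19·R1.
R5 ← R5 − 16·R1.
R6 ← R6 + 1·R1.
R2 ← R2 / (-601/38).
R1 ← R1 + 4/19·R2.
R3 ← R3 + 30/19·R2.
R4 ← R4 + 16·R2.
R5 ← R5 + 297/19·R2.
R6 ← R6 − 34/19·R2.
R3 ← R3 / (-12205/601).
R1 ← R1 − 376/601·R3.
R2 ← R2 + 17/601·R3.
R4 ← R4 − 3334/601·R3.
R5 ← R5 + 3334/601·R3.
R6 ← R6 − 410/601·R3.
R4 ← R4 / (64639/12205).
R1 ← R1 − 2421/12205·R4.
R2 ← R2 + 12282/12205·R4.
R3 ← R3 − 7329/12205·R4.
R5 ← R5 + 64639/12205·R4.
R6 ← R6 + 1926/2441·R4.
Swap R5 and R6.
R5 ← R5 / (46211/64639).
R1 ← R1 + 28472/64639·R5.
R2 ← R2 + 99056/64639·R5.
R3 ← R3 − 47331/64639·R5.
R4 ← R4 + 105782/64639·R5.
Row 6 reduces to 0 = -4, a contradiction. The system is inconsistent.

no solution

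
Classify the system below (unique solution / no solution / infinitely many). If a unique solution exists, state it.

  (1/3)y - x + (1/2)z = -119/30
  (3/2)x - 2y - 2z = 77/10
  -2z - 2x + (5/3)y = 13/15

x = 3, y = 1, z = -13/5

Row-reduce the augmented matrix:
R1 ← R1 / (-1).
R2 ← R2 − 3/2·R1.
R3 ← R3 + 2·R1.
R2 ← R2 / (-3/2).
R1 ← R1 + 1/3·R2.
R3 ← R3 − 1·R2.
R3 ← R3 / (-23/6).
R1 ← R1 + 2/9·R3.
R2 ← R2 − 5/6·R3.
Reading off the reduced rows gives x = 3, y = 1, z = -13/5.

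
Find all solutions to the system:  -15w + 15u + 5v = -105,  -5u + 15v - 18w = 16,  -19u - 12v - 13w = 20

u = -5, v = 3, w = 3

Row-reduce the augmented matrix:
R1 ← R1 / (15).
R2 ← R2 + 5·R1.
R3 ← R3 + 19·R1.
R2 ← R2 / (50/3).
R1 ← R1 − 1/3·R2.
R3 ← R3 + 17/3·R2.
R3 ← R3 / (-1991/50).
R1 ← R1 + 27/50·R3.
R2 ← R2 + 69/50·R3.
Reading off the reduced rows gives u = -5, v = 3, w = 3.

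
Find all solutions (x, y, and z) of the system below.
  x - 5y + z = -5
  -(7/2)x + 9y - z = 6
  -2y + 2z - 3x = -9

no solution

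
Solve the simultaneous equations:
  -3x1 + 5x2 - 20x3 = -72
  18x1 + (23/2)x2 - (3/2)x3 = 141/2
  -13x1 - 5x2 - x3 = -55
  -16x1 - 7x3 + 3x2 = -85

no solution

Row-reduce:
R1 ← R1 / (-3).
R2 ← R2 − 18·R1.
R3 ← R3 + 13·R1.
R4 ← R4 + 16·R1.
R2 ← R2 / (83/2).
R1 ← R1 + 5/3·R2.
R3 ← R3 + 80/3·R2.
R4 ← R4 + 71/3·R2.
R3 ← R3 / (1891/249).
R1 ← R1 − 445/249·R3.
R2 ← R2 + 243/83·R3.
R4 ← R4 − 7564/249·R3.
Row 4 reduces to 0 = -6, a contradiction. The system is inconsistent.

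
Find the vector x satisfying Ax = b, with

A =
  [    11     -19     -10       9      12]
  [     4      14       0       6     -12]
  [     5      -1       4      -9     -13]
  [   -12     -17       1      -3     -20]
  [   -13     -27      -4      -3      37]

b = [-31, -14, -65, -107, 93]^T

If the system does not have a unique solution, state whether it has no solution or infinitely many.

Row-reduce:
R1 ← R1 / (11).
R2 ← R2 − 4·R1.
R3 ← R3 − 5·R1.
R4 ← R4 + 12·R1.
R5 ← R5 + 13·R1.
R2 ← R2 / (230/11).
R1 ← R1 + 19/11·R2.
R3 ← R3 − 84/11·R2.
R4 ← R4 + 415/11·R2.
R5 ← R5 + 544/11·R2.
R3 ← R3 / (166/23).
R1 ← R1 + 14/23·R3.
R2 ← R2 − 4/23·R3.
R4 ← R4 + 77/23·R3.
R5 ← R5 + 166/23·R3.
R4 ← R4 / (432/83).
R1 ← R1 + 12/83·R4.
R2 ← R2 − 39/83·R4.
R3 ← R3 + 162/83·R4.
Rank is 4 with 5 unknowns, leaving x_5 free.

infinitely many solutions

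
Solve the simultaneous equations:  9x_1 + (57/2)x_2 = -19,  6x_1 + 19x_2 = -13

no solution

Row-reduce:
R1 ← R1 / (9).
R2 ← R2 − 6·R1.
Row 2 reduces to 0 = -1/3, a contradiction. The system is inconsistent.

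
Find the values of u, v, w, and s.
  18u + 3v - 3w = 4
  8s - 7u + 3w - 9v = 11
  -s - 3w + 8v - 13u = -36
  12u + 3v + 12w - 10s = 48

Row-reduce the augmented matrix:
R1 ← R1 / (18).
R2 ← R2 + 7·R1.
R3 ← R3 + 13·R1.
R4 ← R4 − 12·R1.
R2 ← R2 / (-47/6).
R1 ← R1 − 1/6·R2.
R3 ← R3 − 61/6·R2.
R4 ← R4 − 1·R2.
R3 ← R3 / (-131/47).
R1 ← R1 + 6/47·R3.
R2 ← R2 + 11/47·R3.
R4 ← R4 − 669/47·R3.
R4 ← R4 / (5101/131).
R1 ← R1 + 34/131·R4.
R2 ← R2 + 237/131·R4.
R3 ← R3 + 441/131·R4.
Reading off the reduced rows gives u = 1, v = -2, w = 8/3, s = -1.

u = 1, v = -2, w = 8/3, s = -1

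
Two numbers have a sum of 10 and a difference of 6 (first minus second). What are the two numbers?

first number: 8, second number: 2

Let x = first number, y = second number.
  x + y = 10
  x - y = 6
Row-reduce the augmented matrix:
R2 ← R2 − 1·R1.
R2 ← R2 / (-2).
R1 ← R1 − 1·R2.
Reading off the reduced rows gives x = 8, y = 2.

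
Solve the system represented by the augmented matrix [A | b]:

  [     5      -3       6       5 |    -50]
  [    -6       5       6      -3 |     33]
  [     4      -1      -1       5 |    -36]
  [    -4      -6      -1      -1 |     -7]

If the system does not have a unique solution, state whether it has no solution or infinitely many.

Row-reduce the augmented matrix:
R1 ← R1 / (5).
R2 ← R2 + 6·R1.
R3 ← R3 − 4·R1.
R4 ← R4 + 4·R1.
R2 ← R2 / (7/5).
R1 ← R1 + 3/5·R2.
R3 ← R3 − 7/5·R2.
R4 ← R4 + 42/5·R2.
R3 ← R3 / (-19).
R1 ← R1 − 48/7·R3.
R2 ← R2 − 66/7·R3.
R4 ← R4 − 83·R3.
R4 ← R4 / (233/19).
R1 ← R1 − 208/133·R4.
R2 ← R2 − 153/133·R4.
R3 ← R3 − 2/19·R4.
Reading off the reduced rows gives x_1 = -1, x_2 = 3, x_3 = -1, x_4 = -6.

x_1 = -1, x_2 = 3, x_3 = -1, x_4 = -6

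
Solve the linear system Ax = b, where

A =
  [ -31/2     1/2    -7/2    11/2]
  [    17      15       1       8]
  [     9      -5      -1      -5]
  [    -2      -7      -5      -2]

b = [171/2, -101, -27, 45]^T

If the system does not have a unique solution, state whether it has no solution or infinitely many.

Row-reduce:
R1 ← R1 / (-31/2).
R2 ← R2 − 17·R1.
R3 ← R3 − 9·R1.
R4 ← R4 + 2·R1.
R2 ← R2 / (482/31).
R1 ← R1 + 1/31·R2.
R3 ← R3 + 146/31·R2.
R4 ← R4 + 219/31·R2.
R3 ← R3 / (-938/241).
R1 ← R1 − 53/241·R3.
R2 ← R2 + 44/241·R3.
R4 ← R4 + 1407/241·R3.
Rank is 3 with 4 unknowns, leaving x_4 free.

infinitely many solutions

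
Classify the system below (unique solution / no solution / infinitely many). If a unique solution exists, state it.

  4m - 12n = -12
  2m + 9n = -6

m = -3, n = 0

Row-reduce the augmented matrix:
R1 ← R1 / (4).
R2 ← R2 − 2·R1.
R2 ← R2 / (15).
R1 ← R1 + 3·R2.
Reading off the reduced rows gives m = -3, n = 0.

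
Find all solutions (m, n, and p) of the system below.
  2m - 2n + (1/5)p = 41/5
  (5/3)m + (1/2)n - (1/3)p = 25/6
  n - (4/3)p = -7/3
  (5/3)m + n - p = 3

Row-reduce the augmented matrix:
R1 ← R1 / (2).
R2 ← R2 − 5/3·R1.
R4 ← R4 − 5/3·R1.
R2 ← R2 / (13/6).
R1 ← R1 + 1·R2.
R3 ← R3 − 1·R2.
R4 ← R4 − 8/3·R2.
R3 ← R3 / (-43/39).
R1 ← R1 + 17/130·R3.
R2 ← R2 + 3/13·R3.
R4 ← R4 + 43/78·R3.
R4 reduces to 0 = 0, so the extra equation is consistent.
Reading off the reduced rows gives m = 3, n = -1, p = 1.

m = 3, n = -1, p = 1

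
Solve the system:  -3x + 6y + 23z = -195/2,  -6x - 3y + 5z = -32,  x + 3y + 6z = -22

no solution

Row-reduce:
R1 ← R1 / (-3).
R2 ← R2 + 6·R1.
R3 ← R3 − 1·R1.
R2 ← R2 / (-15).
R1 ← R1 + 2·R2.
R3 ← R3 − 5·R2.
Row 3 reduces to 0 = -1/6, a contradiction. The system is inconsistent.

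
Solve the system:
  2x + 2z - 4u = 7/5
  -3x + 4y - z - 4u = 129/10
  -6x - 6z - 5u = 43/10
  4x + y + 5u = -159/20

Row-reduce the augmented matrix:
R1 ← R1 / (2).
R2 ← R2 + 3·R1.
R3 ← R3 + 6·R1.
R4 ← R4 − 4·R1.
R2 ← R2 / (4).
R4 ← R4 − 1·R2.
Swap R3 and R4.
R3 ← R3 / (-9/2).
R1 ← R1 − 1·R3.
R2 ← R2 − 1/2·R3.
R4 ← R4 / (-17).
R1 ← R1 − 13/9·R4.
R2 ← R2 + 7/9·R4.
R3 ← R3 + 31/9·R4.
Reading off the reduced rows gives x = -9/5, y = 7/4, z = 3/2, u = -1/2.

x = -9/5, y = 7/4, z = 3/2, u = -1/2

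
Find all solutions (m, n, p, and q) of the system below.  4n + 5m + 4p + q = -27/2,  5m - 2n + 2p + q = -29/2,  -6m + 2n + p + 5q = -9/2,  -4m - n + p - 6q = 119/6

Row-reduce the augmented matrix:
R1 ← R1 / (5).
R2 ← R2 − 5·R1.
R3 ← R3 + 6·R1.
R4 ← R4 + 4·R1.
R2 ← R2 / (-6).
R1 ← R1 − 4/5·R2.
R3 ← R3 − 34/5·R2.
R4 ← R4 − 11/5·R2.
R3 ← R3 / (53/15).
R1 ← R1 − 8/15·R3.
R2 ← R2 − 1/3·R3.
R4 ← R4 − 52/15·R3.
R4 ← R4 / (-598/53).
R1 ← R1 + 39/53·R4.
R2 ← R2 + 31/53·R4.
R3 ← R3 − 93/53·R4.
Reading off the reduced rows gives m = -3/2, n = 2/3, p = -3/2, q = -8/3.

m = -3/2, n = 2/3, p = -3/2, q = -8/3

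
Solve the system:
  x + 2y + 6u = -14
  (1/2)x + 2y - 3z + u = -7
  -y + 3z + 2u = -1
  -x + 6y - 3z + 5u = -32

Row-reduce:
R2 ← R2 − 1/2·R1.
R4 ← R4 + 1·R1.
R1 ← R1 − 2·R2.
R3 ← R3 + 1·R2.
R4 ← R4 − 8·R2.
Swap R3 and R4.
R3 ← R3 / (21).
R1 ← R1 − 6·R3.
R2 ← R2 + 3·R3.
Row 4 reduces to 0 = -1, a contradiction. The system is inconsistent.

no solution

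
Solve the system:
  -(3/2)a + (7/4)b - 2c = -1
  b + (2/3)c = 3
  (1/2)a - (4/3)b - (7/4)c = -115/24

a = 1, b = 2, c = 3/2

Row-reduce the augmented matrix:
R1 ← R1 / (-3/2).
R3 ← R3 − 1/2·R1.
R1 ← R1 + 7/6·R2.
R3 ← R3 + 3/4·R2.
R3 ← R3 / (-23/12).
R1 ← R1 − 19/9·R3.
R2 ← R2 − 2/3·R3.
Reading off the reduced rows gives a = 1, b = 2, c = 3/2.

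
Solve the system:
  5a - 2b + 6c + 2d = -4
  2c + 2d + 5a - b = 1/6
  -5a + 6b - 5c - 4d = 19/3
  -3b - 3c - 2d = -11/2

Row-reduce the augmented matrix:
R1 ← R1 / (5).
R2 ← R2 − 5·R1.
R3 ← R3 + 5·R1.
R1 ← R1 + 2/5·R2.
R3 ← R3 − 4·R2.
R4 ← R4 + 3·R2.
R3 ← R3 / (17).
R1 ← R1 + 2/5·R3.
R2 ← R2 + 4·R3.
R4 ← R4 + 15·R3.
R4 ← R4 / (-64/17).
R1 ← R1 − 6/17·R4.
R2 ← R2 + 8/17·R4.
R3 ← R3 + 2/17·R4.
Reading off the reduced rows gives a = 0, b = 3/2, c = -2/3, d = 3/2.

a = 0, b = 3/2, c = -2/3, d = 3/2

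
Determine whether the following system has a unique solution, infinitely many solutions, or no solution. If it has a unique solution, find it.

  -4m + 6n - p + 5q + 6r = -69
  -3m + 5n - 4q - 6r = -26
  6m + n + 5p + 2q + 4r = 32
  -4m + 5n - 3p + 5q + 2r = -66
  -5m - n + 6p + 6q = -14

m = 5, n = -5, p = 3, q = -2, r = -1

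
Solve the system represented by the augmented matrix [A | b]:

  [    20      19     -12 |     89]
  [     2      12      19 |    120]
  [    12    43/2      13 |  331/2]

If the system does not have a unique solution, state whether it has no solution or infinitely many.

no solution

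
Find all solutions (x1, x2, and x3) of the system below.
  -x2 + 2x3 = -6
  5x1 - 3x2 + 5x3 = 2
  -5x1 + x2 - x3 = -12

no solution

Row-reduce:
Swap R1 and R2.
R1 ← R1 / (5).
R3 ← R3 + 5·R1.
R2 ← R2 / (-1).
R1 ← R1 + 3/5·R2.
R3 ← R3 + 2·R2.
Row 3 reduces to 0 = 2, a contradiction. The system is inconsistent.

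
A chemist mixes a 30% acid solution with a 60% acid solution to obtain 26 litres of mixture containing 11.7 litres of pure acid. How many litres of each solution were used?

litres of solution A: 13, litres of solution B: 13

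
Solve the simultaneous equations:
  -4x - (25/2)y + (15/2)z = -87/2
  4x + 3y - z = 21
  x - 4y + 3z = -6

infinitely many solutions

Row-reduce:
R1 ← R1 / (-4).
R2 ← R2 − 4·R1.
R3 ← R3 − 1·R1.
R2 ← R2 / (-19/2).
R1 ← R1 − 25/8·R2.
R3 ← R3 + 57/8·R2.
Rank is 2 with 3 unknowns, leaving z free.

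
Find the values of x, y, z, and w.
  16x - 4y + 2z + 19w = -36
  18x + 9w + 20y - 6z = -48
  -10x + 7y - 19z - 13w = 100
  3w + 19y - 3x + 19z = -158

x = 0, y = -3, z = -5, w = -2

Row-reduce the augmented matrix:
R1 ← R1 / (16).
R2 ← R2 − 18·R1.
R3 ← R3 + 10·R1.
R4 ← R4 + 3·R1.
R2 ← R2 / (49/2).
R1 ← R1 + 1/4·R2.
R3 ← R3 − 9/2·R2.
R4 ← R4 − 73/4·R2.
R3 ← R3 / (-1591/98).
R1 ← R1 − 2/49·R3.
R2 ← R2 + 33/98·R3.
R4 ← R4 − 2501/98·R3.
R4 ← R4 / (27978/1591).
R1 ← R1 − 1693/1591·R4.
R2 ← R2 + 1683/3182·R4.
R3 ← R3 + 225/3182·R4.
Reading off the reduced rows gives x = 0, y = -3, z = -5, w = -2.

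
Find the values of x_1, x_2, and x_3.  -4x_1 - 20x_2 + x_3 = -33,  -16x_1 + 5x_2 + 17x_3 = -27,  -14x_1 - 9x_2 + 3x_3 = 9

x_1 = -3, x_2 = 2, x_3 = -5

Row-reduce the augmented matrix:
R1 ← R1 / (-4).
R2 ← R2 + 16·R1.
R3 ← R3 + 14·R1.
R2 ← R2 / (85).
R1 ← R1 − 5·R2.
R3 ← R3 − 61·R2.
R3 ← R3 / (-1671/170).
R1 ← R1 + 69/68·R3.
R2 ← R2 − 13/85·R3.
Reading off the reduced rows gives x_1 = -3, x_2 = 2, x_3 = -5.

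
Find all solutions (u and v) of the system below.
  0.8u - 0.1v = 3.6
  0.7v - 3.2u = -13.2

Row-reduce the augmented matrix:
R1 ← R1 / (4/5).
R2 ← R2 + 16/5·R1.
R2 ← R2 / (3/10).
R1 ← R1 + 1/8·R2.
Reading off the reduced rows gives u = 5, v = 4.

u = 5, v = 4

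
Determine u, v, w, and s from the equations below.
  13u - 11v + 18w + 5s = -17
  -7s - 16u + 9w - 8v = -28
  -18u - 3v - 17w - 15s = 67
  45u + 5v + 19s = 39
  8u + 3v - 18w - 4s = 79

u = 1, v = -5, w = -5, s = 1

Row-reduce the augmented matrix:
R1 ← R1 / (13).
R2 ← R2 + 16·R1.
R3 ← R3 + 18·R1.
R4 ← R4 − 45·R1.
R5 ← R5 − 8·R1.
R2 ← R2 / (-280/13).
R1 ← R1 + 11/13·R2.
R3 ← R3 + 237/13·R2.
R4 ← R4 − 560/13·R2.
R5 ← R5 − 127/13·R2.
R3 ← R3 / (-1033/56).
R1 ← R1 − 9/56·R3.
R2 ← R2 + 81/56·R3.
R5 ← R5 + 837/56·R3.
Swap R4 and R5.
R4 ← R4 / (-1546/1033).
R1 ← R1 − 1827/5165·R4.
R2 ← R2 − 3184/5165·R4.
R3 ← R3 − 2061/5165·R4.
R5 reduces to 0 = 0, so the extra equation is consistent.
Reading off the reduced rows gives u = 1, v = -5, w = -5, s = 1.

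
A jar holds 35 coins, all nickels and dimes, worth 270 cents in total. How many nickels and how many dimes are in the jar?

Let n = nickels, d = dimes.
  n + d = 35
  10d + 5n = 270
From equation 1: n = 35 − d.
Substitute into equation 2 and solve: d = 19.
Then n = 16.

nickels: 16, dimes: 19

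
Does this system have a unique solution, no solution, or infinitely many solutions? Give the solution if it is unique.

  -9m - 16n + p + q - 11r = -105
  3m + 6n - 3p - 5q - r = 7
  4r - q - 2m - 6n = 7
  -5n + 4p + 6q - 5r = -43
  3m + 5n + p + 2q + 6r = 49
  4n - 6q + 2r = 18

Row-reduce the augmented matrix:
R1 ← R1 / (-9).
R2 ← R2 − 3·R1.
R3 ← R3 + 2·R1.
R5 ← R5 − 3·R1.
R2 ← R2 / (2/3).
R1 ← R1 − 16/9·R2.
R3 ← R3 + 22/9·R2.
R4 ← R4 + 5·R2.
R5 ← R5 + 1/3·R2.
R6 ← R6 − 4·R2.
R3 ← R3 / (-10).
R1 ← R1 − 7·R3.
R2 ← R2 + 4·R3.
R4 ← R4 + 16·R3.
R6 ← R6 − 16·R3.
R4 ← R4 / (1/3).
R1 ← R1 + 1/2·R4.
R2 ← R2 − 1/3·R4.
R3 ← R3 − 11/6·R4.
R6 ← R6 + 22/3·R4.
Swap R5 and R6.
R5 ← R5 / (-2458/5).
R1 ← R1 + 141/5·R5.
R2 ← R2 − 101/5·R5.
R3 ← R3 − 636/5·R5.
R4 ← R4 + 344/5·R5.
R6 reduces to 0 = 0, so the extra equation is consistent.
Reading off the reduced rows gives m = -1, n = 3, p = -1, q = 1, r = 6.

m = -1, n = 3, p = -1, q = 1, r = 6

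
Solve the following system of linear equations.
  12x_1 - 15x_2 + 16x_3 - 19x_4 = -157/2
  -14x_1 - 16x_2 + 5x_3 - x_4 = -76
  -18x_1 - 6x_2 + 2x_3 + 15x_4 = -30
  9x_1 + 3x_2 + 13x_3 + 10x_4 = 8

Row-reduce the augmented matrix:
R1 ← R1 / (12).
R2 ← R2 + 14·R1.
R3 ← R3 + 18·R1.
R4 ← R4 − 9·R1.
R2 ← R2 / (-67/2).
R1 ← R1 + 5/4·R2.
R3 ← R3 + 57/2·R2.
R4 ← R4 − 57/4·R2.
R3 ← R3 / (393/67).
R1 ← R1 − 181/402·R3.
R2 ← R2 + 142/201·R3.
R4 ← R4 − 1483/134·R3.
R4 ← R4 / (2107/786).
R1 ← R1 + 2819/2358·R4.
R2 ← R2 − 1697/1179·R4.
R3 ← R3 − 416/393·R4.
Reading off the reduced rows gives x_1 = 5/2, x_2 = 3/2, x_3 = -3, x_4 = 2.

x_1 = 5/2, x_2 = 3/2, x_3 = -3, x_4 = 2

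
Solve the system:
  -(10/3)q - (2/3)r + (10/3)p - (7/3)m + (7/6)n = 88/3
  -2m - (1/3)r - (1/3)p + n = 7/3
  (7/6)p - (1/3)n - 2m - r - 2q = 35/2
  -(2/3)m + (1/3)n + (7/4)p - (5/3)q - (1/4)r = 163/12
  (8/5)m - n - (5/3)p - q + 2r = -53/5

Row-reduce:
R1 ← R1 / (-7/3).
R2 ← R2 + 2·R1.
R3 ← R3 + 2·R1.
R4 ← R4 + 2/3·R1.
R5 ← R5 − 8/5·R1.
Swap R2 and R3.
R2 ← R2 / (-4/3).
R1 ← R1 + 1/2·R2.
R5 ← R5 + 1/5·R2.
R3 ← R3 / (-67/21).
R1 ← R1 + 89/112·R3.
R2 ← R2 − 71/56·R3.
R4 ← R4 − 67/84·R3.
R5 ← R5 − 733/840·R3.
Swap R4 and R5.
R4 ← R4 / (-882/335).
R1 ← R1 − 53/134·R4.
R2 ← R2 − 33/67·R4.
R3 ← R3 + 60/67·R4.
Row 5 reduces to 0 = -1/2, a contradiction. The system is inconsistent.

no solution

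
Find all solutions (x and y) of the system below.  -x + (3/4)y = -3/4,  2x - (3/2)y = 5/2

no solution

Row-reduce:
R1 ← R1 / (-1).
R2 ← R2 − 2·R1.
Row 2 reduces to 0 = 1, a contradiction. The system is inconsistent.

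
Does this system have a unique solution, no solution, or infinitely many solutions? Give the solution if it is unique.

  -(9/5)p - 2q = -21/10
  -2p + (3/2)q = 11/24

p = 1/3, q = 3/4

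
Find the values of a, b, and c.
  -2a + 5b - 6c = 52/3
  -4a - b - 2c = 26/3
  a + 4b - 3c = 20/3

a = -3, b = 8/3, c = 1/3

Row-reduce the augmented matrix:
R1 ← R1 / (-2).
R2 ← R2 + 4·R1.
R3 ← R3 − 1·R1.
R2 ← R2 / (-11).
R1 ← R1 + 5/2·R2.
R3 ← R3 − 13/2·R2.
R3 ← R3 / (-1/11).
R1 ← R1 − 8/11·R3.
R2 ← R2 + 10/11·R3.
Reading off the reduced rows gives a = -3, b = 8/3, c = 1/3.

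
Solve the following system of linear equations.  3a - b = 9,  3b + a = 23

a = 5, b = 6

Row-reduce the augmented matrix:
R1 ← R1 / (3).
R2 ← R2 − 1·R1.
R2 ← R2 / (10/3).
R1 ← R1 + 1/3·R2.
Reading off the reduced rows gives a = 5, b = 6.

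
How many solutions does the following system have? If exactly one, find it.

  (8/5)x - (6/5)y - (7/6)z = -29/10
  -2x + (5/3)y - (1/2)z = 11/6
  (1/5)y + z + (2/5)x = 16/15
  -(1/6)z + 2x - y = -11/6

Row-reduce the augmented matrix:
R1 ← R1 / (8/5).
R2 ← R2 + 2·R1.
R3 ← R3 − 2/5·R1.
R4 ← R4 − 2·R1.
R2 ← R2 / (1/6).
R1 ← R1 + 3/4·R2.
R3 ← R3 − 1/2·R2.
R4 ← R4 − 1/2·R2.
R3 ← R3 / (43/6).
R1 ← R1 + 229/24·R3.
R2 ← R2 + 47/4·R3.
R4 ← R4 − 43/6·R3.
R4 reduces to 0 = 0, so the extra equation is consistent.
Reading off the reduced rows gives x = -1/3, y = 1, z = 1.

x = -1/3, y = 1, z = 1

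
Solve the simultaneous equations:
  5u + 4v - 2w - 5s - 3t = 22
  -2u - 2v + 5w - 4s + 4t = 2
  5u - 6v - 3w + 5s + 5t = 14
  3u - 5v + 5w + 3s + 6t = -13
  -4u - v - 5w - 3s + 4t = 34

u = 1, v = -2, w = -4, s = -4, t = 1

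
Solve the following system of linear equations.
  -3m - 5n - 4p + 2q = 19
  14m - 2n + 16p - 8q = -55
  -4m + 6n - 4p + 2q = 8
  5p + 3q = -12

Row-reduce:
R1 ← R1 / (-3).
R2 ← R2 − 14·R1.
R3 ← R3 + 4·R1.
R2 ← R2 / (-76/3).
R1 ← R1 − 5/3·R2.
R3 ← R3 − 38/3·R2.
Swap R3 and R4.
R3 ← R3 / (5).
R1 ← R1 − 22/19·R3.
R2 ← R2 − 2/19·R3.
Row 4 reduces to 0 = -1/2, a contradiction. The system is inconsistent.

no solution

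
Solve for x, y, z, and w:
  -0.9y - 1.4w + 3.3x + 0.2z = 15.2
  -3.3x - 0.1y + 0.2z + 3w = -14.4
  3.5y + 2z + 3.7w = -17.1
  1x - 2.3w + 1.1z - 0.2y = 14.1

x = 2, y = -4, z = 4, w = -3

Row-reduce the augmented matrix:
R1 ← R1 / (33/10).
R2 ← R2 + 33/10·R1.
R4 ← R4 − 1·R1.
R2 ← R2 / (-1).
R1 ← R1 + 3/11·R2.
R3 ← R3 − 7/2·R2.
R4 ← R4 − 4/55·R2.
R3 ← R3 / (17/5).
R1 ← R1 + 8/165·R3.
R2 ← R2 + 2/5·R3.
R4 ← R4 − 1763/1650·R3.
R4 ← R4 / (-262661/56100).
R1 ← R1 + 2042/2805·R4.
R2 ← R2 + 43/85·R4.
R3 ← R3 − 93/34·R4.
Reading off the reduced rows gives x = 2, y = -4, z = 4, w = -3.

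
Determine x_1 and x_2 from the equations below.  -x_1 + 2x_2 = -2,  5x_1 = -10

x_1 = -2, x_2 = -2

Row-reduce the augmented matrix:
R1 ← R1 / (-1).
R2 ← R2 − 5·R1.
R2 ← R2 / (10).
R1 ← R1 + 2·R2.
Reading off the reduced rows gives x_1 = -2, x_2 = -2.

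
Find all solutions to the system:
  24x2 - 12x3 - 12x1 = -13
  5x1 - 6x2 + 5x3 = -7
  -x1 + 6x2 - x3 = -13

Row-reduce:
R1 ← R1 / (-12).
R2 ← R2 − 5·R1.
R3 ← R3 + 1·R1.
R2 ← R2 / (4).
R1 ← R1 + 2·R2.
R3 ← R3 − 4·R2.
Row 3 reduces to 0 = 1/2, a contradiction. The system is inconsistent.

no solution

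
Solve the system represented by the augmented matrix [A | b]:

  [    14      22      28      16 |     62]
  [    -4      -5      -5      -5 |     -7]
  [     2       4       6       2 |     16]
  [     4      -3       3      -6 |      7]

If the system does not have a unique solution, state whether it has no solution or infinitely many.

Row-reduce:
R1 ← R1 / (14).
R2 ← R2 + 4·R1.
R3 ← R3 − 2·R1.
R4 ← R4 − 4·R1.
R2 ← R2 / (9/7).
R1 ← R1 − 11/7·R2.
R3 ← R3 − 6/7·R2.
R4 ← R4 + 65/7·R2.
Swap R3 and R4.
R3 ← R3 / (50/3).
R1 ← R1 + 5/3·R3.
R2 ← R2 − 7/3·R3.
Rank is 3 with 4 unknowns, leaving x_4 free.

infinitely many solutions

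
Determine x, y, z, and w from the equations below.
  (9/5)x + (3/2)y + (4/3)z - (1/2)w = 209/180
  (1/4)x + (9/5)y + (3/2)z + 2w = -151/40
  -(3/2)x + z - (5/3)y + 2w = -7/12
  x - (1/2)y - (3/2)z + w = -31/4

Row-reduce the augmented matrix:
R1 ← R1 / (9/5).
R2 ← R2 − 1/4·R1.
R3 ← R3 + 3/2·R1.
R4 ← R4 − 1·R1.
R2 ← R2 / (191/120).
R1 ← R1 − 5/6·R2.
R3 ← R3 + 5/12·R2.
R4 ← R4 + 4/3·R2.
R3 ← R3 / (12662/5157).
R1 ← R1 − 10/191·R3.
R2 ← R2 − 1420/1719·R3.
R4 ← R4 + 3917/3438·R3.
R4 ← R4 / (7787/1948).
R1 ← R1 + 685/487·R4.
R2 ← R2 − 285/487·R4.
R3 ← R3 − 843/974·R4.
Reading off the reduced rows gives x = -3/2, y = -1/2, z = 7/3, w = -3.

x = -3/2, y = -1/2, z = 7/3, w = -3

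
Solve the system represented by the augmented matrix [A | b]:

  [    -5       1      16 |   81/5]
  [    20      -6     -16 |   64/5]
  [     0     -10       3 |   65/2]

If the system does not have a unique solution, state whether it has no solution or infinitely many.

x_1 = 1, x_2 = -14/5, x_3 = 3/2

Row-reduce the augmented matrix:
R1 ← R1 / (-5).
R2 ← R2 − 20·R1.
R2 ← R2 / (-2).
R1 ← R1 + 1/5·R2.
R3 ← R3 + 10·R2.
R3 ← R3 / (-237).
R1 ← R1 + 8·R3.
R2 ← R2 + 24·R3.
Reading off the reduced rows gives x_1 = 1, x_2 = -14/5, x_3 = 3/2.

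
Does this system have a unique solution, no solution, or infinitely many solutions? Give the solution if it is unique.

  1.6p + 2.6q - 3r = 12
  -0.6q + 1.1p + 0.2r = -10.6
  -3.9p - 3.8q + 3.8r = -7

Row-reduce the augmented matrix:
R1 ← R1 / (8/5).
R2 ← R2 − 11/10·R1.
R3 ← R3 + 39/10·R1.
R2 ← R2 / (-191/80).
R1 ← R1 − 13/8·R2.
R3 ← R3 − 203/80·R2.
R3 ← R3 / (-1058/955).
R1 ← R1 + 64/191·R3.
R2 ← R2 + 181/191·R3.
Reading off the reduced rows gives p = -6, q = 6, r = -2.

p = -6, q = 6, r = -2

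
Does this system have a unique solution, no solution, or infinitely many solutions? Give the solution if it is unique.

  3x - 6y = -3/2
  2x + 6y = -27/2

Row-reduce the augmented matrix:
R1 ← R1 / (3).
R2 ← R2 − 2·R1.
R2 ← R2 / (10).
R1 ← R1 + 2·R2.
Reading off the reduced rows gives x = -3, y = -5/4.

x = -3, y = -5/4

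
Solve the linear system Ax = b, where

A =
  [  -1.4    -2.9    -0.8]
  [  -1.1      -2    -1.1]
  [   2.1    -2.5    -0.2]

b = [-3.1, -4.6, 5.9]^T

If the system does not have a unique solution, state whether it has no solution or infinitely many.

x_1 = 2, x_2 = -1, x_3 = 4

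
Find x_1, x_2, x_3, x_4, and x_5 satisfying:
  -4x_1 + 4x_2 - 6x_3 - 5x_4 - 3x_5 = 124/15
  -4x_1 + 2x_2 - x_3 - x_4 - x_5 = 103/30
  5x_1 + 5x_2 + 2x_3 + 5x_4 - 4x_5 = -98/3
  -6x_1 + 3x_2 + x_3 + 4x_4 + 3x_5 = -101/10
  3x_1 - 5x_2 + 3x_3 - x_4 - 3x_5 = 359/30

x_1 = -7/5, x_2 = -7/3, x_3 = 1/2, x_4 = -3, x_5 = 0

Row-reduce the augmented matrix:
R1 ← R1 / (-4).
R2 ← R2 + 4·R1.
R3 ← R3 − 5·R1.
R4 ← R4 + 6·R1.
R5 ← R5 − 3·R1.
R2 ← R2 / (-2).
R1 ← R1 + 1·R2.
R3 ← R3 − 10·R2.
R4 ← R4 + 3·R2.
R5 ← R5 + 2·R2.
R3 ← R3 / (39/2).
R1 ← R1 + 1·R3.
R2 ← R2 + 5/2·R3.
R4 ← R4 − 5/2·R3.
R5 ← R5 + 13/2·R3.
R4 ← R4 / (161/52).
R1 ← R1 − 11/52·R4.
R2 ← R2 − 21/52·R4.
R3 ← R3 − 25/26·R4.
R5 ← R5 + 5/2·R4.
R5 ← R5 / (-499/161).
R1 ← R1 + 68/161·R5.
R2 ← R2 + 29/23·R5.
R3 ← R3 + 192/161·R5.
R4 ← R4 − 219/161·R5.
Reading off the reduced rows gives x_1 = -7/5, x_2 = -7/3, x_3 = 1/2, x_4 = -3, x_5 = 0.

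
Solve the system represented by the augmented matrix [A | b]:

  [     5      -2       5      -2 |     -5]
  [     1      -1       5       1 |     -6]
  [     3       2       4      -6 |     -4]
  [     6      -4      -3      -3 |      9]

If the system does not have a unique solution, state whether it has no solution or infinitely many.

x_1 = -2, x_2 = -3, x_3 = -1, x_4 = -2

Row-reduce the augmented matrix:
R1 ← R1 / (5).
R2 ← R2 − 1·R1.
R3 ← R3 − 3·R1.
R4 ← R4 − 6·R1.
R2 ← R2 / (-3/5).
R1 ← R1 + 2/5·R2.
R3 ← R3 − 16/5·R2.
R4 ← R4 + 8/5·R2.
R3 ← R3 / (67/3).
R1 ← R1 + 5/3·R3.
R2 ← R2 + 20/3·R3.
R4 ← R4 + 59/3·R3.
R4 ← R4 / (-133/67).
R1 ← R1 + 76/67·R4.
R2 ← R2 + 103/67·R4.
R3 ← R3 − 8/67·R4.
Reading off the reduced rows gives x_1 = -2, x_2 = -3, x_3 = -1, x_4 = -2.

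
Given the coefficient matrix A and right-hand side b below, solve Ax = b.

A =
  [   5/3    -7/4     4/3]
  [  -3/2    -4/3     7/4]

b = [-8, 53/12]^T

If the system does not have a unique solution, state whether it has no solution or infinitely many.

Row-reduce:
R1 ← R1 / (5/3).
R2 ← R2 + 3/2·R1.
R2 ← R2 / (-349/120).
R1 ← R1 + 21/20·R2.
Rank is 2 with 3 unknowns, leaving x_3 free.

infinitely many solutions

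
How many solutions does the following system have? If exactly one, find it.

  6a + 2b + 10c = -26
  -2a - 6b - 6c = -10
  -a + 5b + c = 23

infinitely many solutions

Row-reduce:
R1 ← R1 / (6).
R2 ← R2 + 2·R1.
R3 ← R3 + 1·R1.
R2 ← R2 / (-16/3).
R1 ← R1 − 1/3·R2.
R3 ← R3 − 16/3·R2.
Rank is 2 with 3 unknowns, leaving c free.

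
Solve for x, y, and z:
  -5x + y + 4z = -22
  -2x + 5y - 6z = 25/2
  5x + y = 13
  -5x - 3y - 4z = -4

Row-reduce the augmented matrix:
R1 ← R1 / (-5).
R2 ← R2 + 2·R1.
R3 ← R3 − 5·R1.
R4 ← R4 + 5·R1.
R2 ← R2 / (23/5).
R1 ← R1 + 1/5·R2.
R3 ← R3 − 2·R2.
R4 ← R4 + 4·R2.
R3 ← R3 / (168/23).
R1 ← R1 + 26/23·R3.
R2 ← R2 + 38/23·R3.
R4 ← R4 + 336/23·R3.
R4 reduces to 0 = 0, so the extra equation is consistent.
Reading off the reduced rows gives x = 5/2, y = 1/2, z = -5/2.

x = 5/2, y = 1/2, z = -5/2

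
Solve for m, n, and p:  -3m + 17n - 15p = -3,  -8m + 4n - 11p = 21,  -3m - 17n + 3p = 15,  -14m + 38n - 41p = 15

Row-reduce the augmented matrix:
R1 ← R1 / (-3).
R2 ← R2 + 8·R1.
R3 ← R3 + 3·R1.
R4 ← R4 + 14·R1.
R2 ← R2 / (-124/3).
R1 ← R1 + 17/3·R2.
R3 ← R3 + 34·R2.
R4 ← R4 + 124/3·R2.
R3 ← R3 / (-363/62).
R1 ← R1 − 127/124·R3.
R2 ← R2 + 87/124·R3.
R4 reduces to 0 = 0, so the extra equation is consistent.
Reading off the reduced rows gives m = -4, n = 0, p = 1.

m = -4, n = 0, p = 1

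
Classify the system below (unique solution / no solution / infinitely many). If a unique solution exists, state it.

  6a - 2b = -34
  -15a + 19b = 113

a = -5, b = 2

Row-reduce the augmented matrix:
R1 ← R1 / (6).
R2 ← R2 + 15·R1.
R2 ← R2 / (14).
R1 ← R1 + 1/3·R2.
Reading off the reduced rows gives a = -5, b = 2.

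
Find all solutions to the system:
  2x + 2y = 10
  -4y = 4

Row-reduce the augmented matrix:
R1 ← R1 / (2).
R2 ← R2 / (-4).
R1 ← R1 − 1·R2.
Reading off the reduced rows gives x = 6, y = -1.

x = 6, y = -1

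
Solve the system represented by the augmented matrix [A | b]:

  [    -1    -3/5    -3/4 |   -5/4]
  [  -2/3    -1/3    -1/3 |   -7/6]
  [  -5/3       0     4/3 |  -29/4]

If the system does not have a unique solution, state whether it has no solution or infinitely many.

x_1 = 11/4, x_2 = 0, x_3 = -2

Row-reduce the augmented matrix:
R1 ← R1 / (-1).
R2 ← R2 + 2/3·R1.
R3 ← R3 + 5/3·R1.
R2 ← R2 / (1/15).
R1 ← R1 − 3/5·R2.
R3 ← R3 − 1·R2.
R3 ← R3 / (1/12).
R1 ← R1 + 3/4·R3.
R2 ← R2 − 5/2·R3.
Reading off the reduced rows gives x_1 = 11/4, x_2 = 0, x_3 = -2.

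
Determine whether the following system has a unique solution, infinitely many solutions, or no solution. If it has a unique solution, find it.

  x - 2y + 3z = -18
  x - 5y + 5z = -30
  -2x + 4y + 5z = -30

Row-reduce the augmented matrix:
R2 ← R2 − 1·R1.
R3 ← R3 + 2·R1.
R2 ← R2 / (-3).
R1 ← R1 + 2·R2.
R3 ← R3 / (11).
R1 ← R1 − 5/3·R3.
R2 ← R2 + 2/3·R3.
Reading off the reduced rows gives x = 0, y = 0, z = -6.

x = 0, y = 0, z = -6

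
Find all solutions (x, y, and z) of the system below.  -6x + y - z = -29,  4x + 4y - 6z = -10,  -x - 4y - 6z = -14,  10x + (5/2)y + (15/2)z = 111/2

no solution

Row-reduce:
R1 ← R1 / (-6).
R2 ← R2 − 4·R1.
R3 ← R3 + 1·R1.
R4 ← R4 − 10·R1.
R2 ← R2 / (14/3).
R1 ← R1 + 1/6·R2.
R3 ← R3 + 25/6·R2.
R4 ← R4 − 25/6·R2.
R3 ← R3 / (-165/14).
R1 ← R1 + 1/14·R3.
R2 ← R2 + 10/7·R3.
R4 ← R4 − 165/14·R3.
Row 4 reduces to 0 = -2, a contradiction. The system is inconsistent.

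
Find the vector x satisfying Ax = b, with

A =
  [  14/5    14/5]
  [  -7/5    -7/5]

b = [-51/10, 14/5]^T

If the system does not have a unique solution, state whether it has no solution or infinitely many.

Row-reduce:
R1 ← R1 / (14/5).
R2 ← R2 + 7/5·R1.
Row 2 reduces to 0 = 1/4, a contradiction. The system is inconsistent.

no solution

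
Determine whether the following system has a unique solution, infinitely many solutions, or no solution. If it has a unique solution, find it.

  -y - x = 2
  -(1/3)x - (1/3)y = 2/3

infinitely many solutions

Row-reduce:
R1 ← R1 / (-1).
R2 ← R2 + 1/3·R1.
Rank is 1 with 2 unknowns, leaving y free.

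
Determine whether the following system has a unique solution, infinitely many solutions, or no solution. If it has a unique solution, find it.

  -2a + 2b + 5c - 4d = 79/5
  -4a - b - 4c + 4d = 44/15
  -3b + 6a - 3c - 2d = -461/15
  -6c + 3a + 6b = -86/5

a = -12/5, b = 4/3, c = 3, d = 5/3

Row-reduce the augmented matrix:
R1 ← R1 / (-2).
R2 ← R2 + 4·R1.
R3 ← R3 − 6·R1.
R4 ← R4 − 3·R1.
R2 ← R2 / (-5).
R1 ← R1 + 1·R2.
R3 ← R3 − 3·R2.
R4 ← R4 − 9·R2.
R3 ← R3 / (18/5).
R1 ← R1 − 3/10·R3.
R2 ← R2 − 14/5·R3.
R4 ← R4 + 237/10·R3.
R4 ← R4 / (-175/6).
R1 ← R1 − 1/6·R4.
R2 ← R2 − 26/9·R4.
R3 ← R3 + 17/9·R4.
Reading off the reduced rows gives a = -12/5, b = 4/3, c = 3, d = 5/3.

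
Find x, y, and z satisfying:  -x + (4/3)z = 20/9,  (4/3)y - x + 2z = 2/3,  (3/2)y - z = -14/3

x = 0, y = -2, z = 5/3

Row-reduce the augmented matrix:
R1 ← R1 / (-1).
R2 ← R2 + 1·R1.
R2 ← R2 / (4/3).
R3 ← R3 − 3/2·R2.
R3 ← R3 / (-7/4).
R1 ← R1 + 4/3·R3.
R2 ← R2 − 1/2·R3.
Reading off the reduced rows gives x = 0, y = -2, z = 5/3.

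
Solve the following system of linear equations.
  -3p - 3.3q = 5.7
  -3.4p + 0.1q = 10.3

p = -3, q = 1

Row-reduce the augmented matrix:
R1 ← R1 / (-3).
R2 ← R2 + 17/5·R1.
R2 ← R2 / (96/25).
R1 ← R1 − 11/10·R2.
Reading off the reduced rows gives p = -3, q = 1.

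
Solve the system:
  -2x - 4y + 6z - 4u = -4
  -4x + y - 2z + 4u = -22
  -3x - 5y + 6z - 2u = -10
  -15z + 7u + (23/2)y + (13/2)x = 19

infinitely many solutions

Row-reduce:
R1 ← R1 / (-2).
R2 ← R2 + 4·R1.
R3 ← R3 + 3·R1.
R4 ← R4 − 13/2·R1.
R2 ← R2 / (9).
R1 ← R1 − 2·R2.
R3 ← R3 − 1·R2.
R4 ← R4 + 3/2·R2.
R3 ← R3 / (-13/9).
R1 ← R1 − 1/9·R3.
R2 ← R2 + 14/9·R3.
R4 ← R4 − 13/6·R3.
Rank is 3 with 4 unknowns, leaving u free.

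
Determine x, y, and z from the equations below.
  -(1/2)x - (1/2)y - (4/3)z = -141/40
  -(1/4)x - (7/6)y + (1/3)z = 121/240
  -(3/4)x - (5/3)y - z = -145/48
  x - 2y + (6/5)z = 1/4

x = -7/4, y = 4/5, z = 3

Row-reduce the augmented matrix:
R1 ← R1 / (-1/2).
R2 ← R2 + 1/4·R1.
R3 ← R3 + 3/4·R1.
R4 ← R4 − 1·R1.
R2 ← R2 / (-11/12).
R1 ← R1 − 1·R2.
R3 ← R3 + 11/12·R2.
R4 ← R4 + 3·R2.
Swap R3 and R4.
R3 ← R3 / (-782/165).
R1 ← R1 − 124/33·R3.
R2 ← R2 + 12/11·R3.
R4 reduces to 0 = 0, so the extra equation is consistent.
Reading off the reduced rows gives x = -7/4, y = 4/5, z = 3.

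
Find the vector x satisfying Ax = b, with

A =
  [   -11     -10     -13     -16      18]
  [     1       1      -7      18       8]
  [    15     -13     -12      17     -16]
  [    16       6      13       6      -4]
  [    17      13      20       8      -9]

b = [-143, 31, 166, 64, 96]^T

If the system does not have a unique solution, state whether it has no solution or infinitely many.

x_1 = 5, x_2 = 6, x_3 = -6, x_4 = 1, x_5 = -5

Row-reduce the augmented matrix:
R1 ← R1 / (-11).
R2 ← R2 − 1·R1.
R3 ← R3 − 15·R1.
R4 ← R4 − 16·R1.
R5 ← R5 − 17·R1.
R2 ← R2 / (1/11).
R1 ← R1 − 10/11·R2.
R3 ← R3 + 293/11·R2.
R4 ← R4 + 94/11·R2.
R5 ← R5 + 27/11·R2.
R3 ← R3 / (-2427).
R1 ← R1 − 83·R3.
R2 ← R2 + 90·R3.
R4 ← R4 + 775·R3.
R5 ← R5 + 221·R3.
R4 ← R4 / (-20599/2427).
R1 ← R1 − 3941/2427·R4.
R2 ← R2 − 1948/809·R4.
R3 ← R3 + 4843/2427·R4.
R5 ← R5 + 26693/2427·R4.
R5 ← R5 / (-196847/20599).
R1 ← R1 − 69618/20599·R5.
R2 ← R2 − 158566/20599·R5.
R3 ← R3 + 138688/20599·R5.
R4 ← R4 + 57456/20599·R5.
Reading off the reduced rows gives x_1 = 5, x_2 = 6, x_3 = -6, x_4 = 1, x_5 = -5.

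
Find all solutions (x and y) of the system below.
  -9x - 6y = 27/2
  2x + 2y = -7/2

Row-reduce the augmented matrix:
R1 ← R1 / (-9).
R2 ← R2 − 2·R1.
R2 ← R2 / (2/3).
R1 ← R1 − 2/3·R2.
Reading off the reduced rows gives x = -1, y = -3/4.

x = -1, y = -3/4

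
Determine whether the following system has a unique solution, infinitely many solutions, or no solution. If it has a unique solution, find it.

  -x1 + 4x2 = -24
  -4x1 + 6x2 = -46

x1 = 4, x2 = -5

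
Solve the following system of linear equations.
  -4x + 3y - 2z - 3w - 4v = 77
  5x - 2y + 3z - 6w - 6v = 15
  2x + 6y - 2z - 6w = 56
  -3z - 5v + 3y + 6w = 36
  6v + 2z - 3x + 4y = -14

Row-reduce the augmented matrix:
R1 ← R1 / (-4).
R2 ← R2 − 5·R1.
R3 ← R3 − 2·R1.
R5 ← R5 + 3·R1.
R2 ← R2 / (7/4).
R1 ← R1 + 3/4·R2.
R3 ← R3 − 15/2·R2.
R4 ← R4 − 3·R2.
R5 ← R5 − 7/4·R2.
R3 ← R3 / (-36/7).
R1 ← R1 − 5/7·R3.
R2 ← R2 − 2/7·R3.
R4 ← R4 + 27/7·R3.
R5 ← R5 − 3·R3.
R4 ← R4 / (-3).
R1 ← R1 − 4/3·R4.
R2 ← R2 + 11/3·R4.
R3 ← R3 + 20/3·R4.
R5 ← R5 − 32·R4.
R5 ← R5 / (-167).
R1 ← R1 + 19/3·R5.
R2 ← R2 − 62/3·R5.
R3 ← R3 − 107/3·R5.
R4 ← R4 − 20/3·R5.
Reading off the reduced rows gives x = -4, y = 5, z = -5, w = -4, v = -6.

x = -4, y = 5, z = -5, w = -4, v = -6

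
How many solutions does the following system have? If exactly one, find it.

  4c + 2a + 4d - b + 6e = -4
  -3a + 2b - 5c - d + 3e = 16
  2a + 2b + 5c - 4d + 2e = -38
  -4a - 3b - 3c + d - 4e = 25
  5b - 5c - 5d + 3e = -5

a = -1, b = -2, c = -4, d = 3, e = 0

Row-reduce the augmented matrix:
R1 ← R1 / (2).
R2 ← R2 + 3·R1.
R3 ← R3 − 2·R1.
R4 ← R4 + 4·R1.
R2 ← R2 / (1/2).
R1 ← R1 + 1/2·R2.
R3 ← R3 − 3·R2.
R4 ← R4 + 5·R2.
R5 ← R5 − 5·R2.
R3 ← R3 / (-5).
R1 ← R1 − 3·R3.
R2 ← R2 − 2·R3.
R4 ← R4 − 15·R3.
R5 ← R5 + 15·R3.
R4 ← R4 / (-55).
R1 ← R1 + 79/5·R4.
R2 ← R2 + 26/5·R4.
R3 ← R3 − 38/5·R4.
R5 ← R5 − 59·R4.
R5 ← R5 / (41/11).
R1 ← R1 + 103/55·R5.
R2 ← R2 − 168/55·R5.
R3 ← R3 − 76/55·R5.
R4 ← R4 − 20/11·R5.
Reading off the reduced rows gives a = -1, b = -2, c = -4, d = 3, e = 0.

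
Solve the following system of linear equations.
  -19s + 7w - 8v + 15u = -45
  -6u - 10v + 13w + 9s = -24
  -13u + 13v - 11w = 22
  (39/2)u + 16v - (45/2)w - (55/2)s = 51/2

infinitely many solutions

Row-reduce:
R1 ← R1 / (15).
R2 ← R2 + 6·R1.
R3 ← R3 + 13·R1.
R4 ← R4 − 39/2·R1.
R2 ← R2 / (-66/5).
R1 ← R1 + 8/15·R2.
R3 ← R3 − 91/15·R2.
R4 ← R4 − 132/5·R2.
R3 ← R3 / (461/198).
R1 ← R1 + 17/99·R3.
R2 ← R2 + 79/66·R3.
Rank is 3 with 4 unknowns, leaving s free.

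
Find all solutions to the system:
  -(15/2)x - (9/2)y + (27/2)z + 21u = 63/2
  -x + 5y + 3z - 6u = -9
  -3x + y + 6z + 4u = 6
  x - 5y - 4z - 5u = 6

infinitely many solutions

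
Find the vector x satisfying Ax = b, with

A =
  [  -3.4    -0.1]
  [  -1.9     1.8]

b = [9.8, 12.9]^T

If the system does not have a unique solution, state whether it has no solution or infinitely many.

Row-reduce the augmented matrix:
R1 ← R1 / (-17/5).
R2 ← R2 + 19/10·R1.
R2 ← R2 / (631/340).
R1 ← R1 − 1/34·R2.
Reading off the reduced rows gives x_1 = -3, x_2 = 4.

x_1 = -3, x_2 = 4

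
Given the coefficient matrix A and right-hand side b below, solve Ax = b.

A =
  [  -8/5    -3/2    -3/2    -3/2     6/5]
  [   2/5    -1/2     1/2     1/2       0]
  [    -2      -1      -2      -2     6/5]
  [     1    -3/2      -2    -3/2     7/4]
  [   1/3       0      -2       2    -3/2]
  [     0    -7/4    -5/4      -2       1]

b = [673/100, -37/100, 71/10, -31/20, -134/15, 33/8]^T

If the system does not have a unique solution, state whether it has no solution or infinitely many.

x_1 = -14/5, x_2 = -3/2, x_3 = 2, x_4 = -2, x_5 = 0

Row-reduce the augmented matrix:
R1 ← R1 / (-8/5).
R2 ← R2 − 2/5·R1.
R3 ← R3 + 2·R1.
R4 ← R4 − 1·R1.
R5 ← R5 − 1/3·R1.
R2 ← R2 / (-7/8).
R1 ← R1 − 15/16·R2.
R3 ← R3 − 7/8·R2.
R4 ← R4 + 39/16·R2.
R5 ← R5 + 5/16·R2.
R6 ← R6 + 7/4·R2.
Swap R3 and R4.
R3 ← R3 / (-23/7).
R1 ← R1 − 15/14·R3.
R2 ← R2 + 1/7·R3.
R5 ← R5 + 33/14·R3.
R6 ← R6 + 3/2·R3.
Swap R4 and R5.
R4 ← R4 / (335/92).
R1 ← R1 − 15/92·R4.
R2 ← R2 + 1/46·R4.
R3 ← R3 − 39/46·R4.
R6 ← R6 + 45/46·R4.
Swap R5 and R6.
R5 ← R5 / (-2801/2680).
R1 ← R1 − 153/670·R5.
R2 ← R2 + 721/1675·R5.
R3 ← R3 − 293/3350·R5.
R4 ← R4 + 2347/3350·R5.
R6 reduces to 0 = 0, so the extra equation is consistent.
Reading off the reduced rows gives x_1 = -14/5, x_2 = -3/2, x_3 = 2, x_4 = -2, x_5 = 0.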